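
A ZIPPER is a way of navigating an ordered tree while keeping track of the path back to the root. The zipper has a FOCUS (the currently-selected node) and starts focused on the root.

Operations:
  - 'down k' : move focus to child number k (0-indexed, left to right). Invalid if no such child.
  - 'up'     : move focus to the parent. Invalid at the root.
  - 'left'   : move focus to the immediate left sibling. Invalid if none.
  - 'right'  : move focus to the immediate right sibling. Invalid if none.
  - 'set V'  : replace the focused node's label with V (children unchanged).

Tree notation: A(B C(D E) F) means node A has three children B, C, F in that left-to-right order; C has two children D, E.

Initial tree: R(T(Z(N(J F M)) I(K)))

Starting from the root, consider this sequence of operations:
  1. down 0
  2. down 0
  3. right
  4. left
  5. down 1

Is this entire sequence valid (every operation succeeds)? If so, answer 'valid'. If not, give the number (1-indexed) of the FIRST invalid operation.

Answer: 5

Derivation:
Step 1 (down 0): focus=T path=0 depth=1 children=['Z', 'I'] left=[] right=[] parent=R
Step 2 (down 0): focus=Z path=0/0 depth=2 children=['N'] left=[] right=['I'] parent=T
Step 3 (right): focus=I path=0/1 depth=2 children=['K'] left=['Z'] right=[] parent=T
Step 4 (left): focus=Z path=0/0 depth=2 children=['N'] left=[] right=['I'] parent=T
Step 5 (down 1): INVALID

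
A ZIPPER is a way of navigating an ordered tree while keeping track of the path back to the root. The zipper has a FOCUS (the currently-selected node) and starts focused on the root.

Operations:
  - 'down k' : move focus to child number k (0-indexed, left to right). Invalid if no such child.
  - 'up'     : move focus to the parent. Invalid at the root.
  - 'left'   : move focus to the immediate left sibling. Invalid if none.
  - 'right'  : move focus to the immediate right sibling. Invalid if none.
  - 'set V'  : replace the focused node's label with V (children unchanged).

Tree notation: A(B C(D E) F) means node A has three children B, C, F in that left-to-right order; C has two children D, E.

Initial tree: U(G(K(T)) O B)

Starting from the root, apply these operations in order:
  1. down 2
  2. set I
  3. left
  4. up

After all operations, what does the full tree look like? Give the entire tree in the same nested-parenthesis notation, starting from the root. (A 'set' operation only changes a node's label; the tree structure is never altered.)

Step 1 (down 2): focus=B path=2 depth=1 children=[] left=['G', 'O'] right=[] parent=U
Step 2 (set I): focus=I path=2 depth=1 children=[] left=['G', 'O'] right=[] parent=U
Step 3 (left): focus=O path=1 depth=1 children=[] left=['G'] right=['I'] parent=U
Step 4 (up): focus=U path=root depth=0 children=['G', 'O', 'I'] (at root)

Answer: U(G(K(T)) O I)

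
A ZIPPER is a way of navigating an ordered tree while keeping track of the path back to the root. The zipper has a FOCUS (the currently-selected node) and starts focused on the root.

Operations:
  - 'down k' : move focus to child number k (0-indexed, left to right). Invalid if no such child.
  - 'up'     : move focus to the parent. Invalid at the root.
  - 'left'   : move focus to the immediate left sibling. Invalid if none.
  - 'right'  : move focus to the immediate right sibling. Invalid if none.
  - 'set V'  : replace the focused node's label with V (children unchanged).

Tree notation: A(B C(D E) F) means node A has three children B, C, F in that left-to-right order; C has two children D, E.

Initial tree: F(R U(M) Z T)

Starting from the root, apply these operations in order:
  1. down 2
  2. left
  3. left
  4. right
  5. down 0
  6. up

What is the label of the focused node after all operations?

Answer: U

Derivation:
Step 1 (down 2): focus=Z path=2 depth=1 children=[] left=['R', 'U'] right=['T'] parent=F
Step 2 (left): focus=U path=1 depth=1 children=['M'] left=['R'] right=['Z', 'T'] parent=F
Step 3 (left): focus=R path=0 depth=1 children=[] left=[] right=['U', 'Z', 'T'] parent=F
Step 4 (right): focus=U path=1 depth=1 children=['M'] left=['R'] right=['Z', 'T'] parent=F
Step 5 (down 0): focus=M path=1/0 depth=2 children=[] left=[] right=[] parent=U
Step 6 (up): focus=U path=1 depth=1 children=['M'] left=['R'] right=['Z', 'T'] parent=F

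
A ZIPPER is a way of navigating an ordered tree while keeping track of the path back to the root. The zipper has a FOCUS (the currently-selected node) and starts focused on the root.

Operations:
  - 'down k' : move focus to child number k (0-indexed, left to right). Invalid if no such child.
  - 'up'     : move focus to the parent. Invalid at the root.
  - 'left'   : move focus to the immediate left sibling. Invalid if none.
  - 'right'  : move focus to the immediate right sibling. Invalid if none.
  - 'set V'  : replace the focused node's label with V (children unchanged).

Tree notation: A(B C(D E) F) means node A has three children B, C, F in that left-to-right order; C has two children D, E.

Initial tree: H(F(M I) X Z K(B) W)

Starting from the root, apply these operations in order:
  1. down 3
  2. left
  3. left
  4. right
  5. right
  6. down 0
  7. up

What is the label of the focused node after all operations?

Step 1 (down 3): focus=K path=3 depth=1 children=['B'] left=['F', 'X', 'Z'] right=['W'] parent=H
Step 2 (left): focus=Z path=2 depth=1 children=[] left=['F', 'X'] right=['K', 'W'] parent=H
Step 3 (left): focus=X path=1 depth=1 children=[] left=['F'] right=['Z', 'K', 'W'] parent=H
Step 4 (right): focus=Z path=2 depth=1 children=[] left=['F', 'X'] right=['K', 'W'] parent=H
Step 5 (right): focus=K path=3 depth=1 children=['B'] left=['F', 'X', 'Z'] right=['W'] parent=H
Step 6 (down 0): focus=B path=3/0 depth=2 children=[] left=[] right=[] parent=K
Step 7 (up): focus=K path=3 depth=1 children=['B'] left=['F', 'X', 'Z'] right=['W'] parent=H

Answer: K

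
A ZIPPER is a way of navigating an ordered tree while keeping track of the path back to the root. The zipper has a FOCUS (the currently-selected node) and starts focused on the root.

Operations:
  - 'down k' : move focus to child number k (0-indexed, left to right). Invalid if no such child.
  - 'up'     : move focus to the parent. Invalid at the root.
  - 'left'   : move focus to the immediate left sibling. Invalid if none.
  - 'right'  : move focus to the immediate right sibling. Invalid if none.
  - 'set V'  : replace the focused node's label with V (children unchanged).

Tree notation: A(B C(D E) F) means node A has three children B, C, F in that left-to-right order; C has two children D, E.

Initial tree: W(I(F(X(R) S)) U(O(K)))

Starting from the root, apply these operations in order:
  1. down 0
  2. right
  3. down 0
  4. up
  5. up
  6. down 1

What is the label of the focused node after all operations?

Answer: U

Derivation:
Step 1 (down 0): focus=I path=0 depth=1 children=['F'] left=[] right=['U'] parent=W
Step 2 (right): focus=U path=1 depth=1 children=['O'] left=['I'] right=[] parent=W
Step 3 (down 0): focus=O path=1/0 depth=2 children=['K'] left=[] right=[] parent=U
Step 4 (up): focus=U path=1 depth=1 children=['O'] left=['I'] right=[] parent=W
Step 5 (up): focus=W path=root depth=0 children=['I', 'U'] (at root)
Step 6 (down 1): focus=U path=1 depth=1 children=['O'] left=['I'] right=[] parent=W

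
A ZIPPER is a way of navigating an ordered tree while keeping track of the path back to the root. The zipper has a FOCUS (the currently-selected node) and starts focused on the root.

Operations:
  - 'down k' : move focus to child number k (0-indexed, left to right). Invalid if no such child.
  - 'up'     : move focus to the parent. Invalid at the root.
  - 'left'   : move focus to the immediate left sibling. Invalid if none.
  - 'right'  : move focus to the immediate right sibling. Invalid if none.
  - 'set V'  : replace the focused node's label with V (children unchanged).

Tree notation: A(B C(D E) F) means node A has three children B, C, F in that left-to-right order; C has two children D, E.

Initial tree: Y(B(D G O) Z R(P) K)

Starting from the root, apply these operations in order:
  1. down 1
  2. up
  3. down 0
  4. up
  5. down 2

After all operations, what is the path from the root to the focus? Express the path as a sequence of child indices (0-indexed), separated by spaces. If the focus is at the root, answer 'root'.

Answer: 2

Derivation:
Step 1 (down 1): focus=Z path=1 depth=1 children=[] left=['B'] right=['R', 'K'] parent=Y
Step 2 (up): focus=Y path=root depth=0 children=['B', 'Z', 'R', 'K'] (at root)
Step 3 (down 0): focus=B path=0 depth=1 children=['D', 'G', 'O'] left=[] right=['Z', 'R', 'K'] parent=Y
Step 4 (up): focus=Y path=root depth=0 children=['B', 'Z', 'R', 'K'] (at root)
Step 5 (down 2): focus=R path=2 depth=1 children=['P'] left=['B', 'Z'] right=['K'] parent=Y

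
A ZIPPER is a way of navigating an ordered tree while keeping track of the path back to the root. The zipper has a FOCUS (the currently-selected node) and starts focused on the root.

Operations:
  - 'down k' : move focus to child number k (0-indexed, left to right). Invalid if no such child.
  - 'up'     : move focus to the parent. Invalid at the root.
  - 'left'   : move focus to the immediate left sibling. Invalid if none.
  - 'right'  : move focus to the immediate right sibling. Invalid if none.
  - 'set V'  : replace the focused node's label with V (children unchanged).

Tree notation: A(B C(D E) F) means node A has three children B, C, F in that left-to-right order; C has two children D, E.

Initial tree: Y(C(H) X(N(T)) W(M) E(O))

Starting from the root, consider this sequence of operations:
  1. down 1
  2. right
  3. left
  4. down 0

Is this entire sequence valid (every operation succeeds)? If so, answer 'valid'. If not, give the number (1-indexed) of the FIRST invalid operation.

Answer: valid

Derivation:
Step 1 (down 1): focus=X path=1 depth=1 children=['N'] left=['C'] right=['W', 'E'] parent=Y
Step 2 (right): focus=W path=2 depth=1 children=['M'] left=['C', 'X'] right=['E'] parent=Y
Step 3 (left): focus=X path=1 depth=1 children=['N'] left=['C'] right=['W', 'E'] parent=Y
Step 4 (down 0): focus=N path=1/0 depth=2 children=['T'] left=[] right=[] parent=X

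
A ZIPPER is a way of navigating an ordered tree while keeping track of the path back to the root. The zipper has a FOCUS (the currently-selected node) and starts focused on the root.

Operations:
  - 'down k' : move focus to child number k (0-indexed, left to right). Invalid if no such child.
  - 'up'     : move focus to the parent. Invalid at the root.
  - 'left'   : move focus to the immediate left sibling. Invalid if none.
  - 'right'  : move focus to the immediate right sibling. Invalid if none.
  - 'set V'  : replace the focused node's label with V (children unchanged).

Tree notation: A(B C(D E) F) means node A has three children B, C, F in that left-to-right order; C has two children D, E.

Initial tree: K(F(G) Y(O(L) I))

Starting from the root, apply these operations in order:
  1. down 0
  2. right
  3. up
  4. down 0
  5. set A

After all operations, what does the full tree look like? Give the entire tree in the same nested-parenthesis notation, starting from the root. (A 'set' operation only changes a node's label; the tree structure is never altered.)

Step 1 (down 0): focus=F path=0 depth=1 children=['G'] left=[] right=['Y'] parent=K
Step 2 (right): focus=Y path=1 depth=1 children=['O', 'I'] left=['F'] right=[] parent=K
Step 3 (up): focus=K path=root depth=0 children=['F', 'Y'] (at root)
Step 4 (down 0): focus=F path=0 depth=1 children=['G'] left=[] right=['Y'] parent=K
Step 5 (set A): focus=A path=0 depth=1 children=['G'] left=[] right=['Y'] parent=K

Answer: K(A(G) Y(O(L) I))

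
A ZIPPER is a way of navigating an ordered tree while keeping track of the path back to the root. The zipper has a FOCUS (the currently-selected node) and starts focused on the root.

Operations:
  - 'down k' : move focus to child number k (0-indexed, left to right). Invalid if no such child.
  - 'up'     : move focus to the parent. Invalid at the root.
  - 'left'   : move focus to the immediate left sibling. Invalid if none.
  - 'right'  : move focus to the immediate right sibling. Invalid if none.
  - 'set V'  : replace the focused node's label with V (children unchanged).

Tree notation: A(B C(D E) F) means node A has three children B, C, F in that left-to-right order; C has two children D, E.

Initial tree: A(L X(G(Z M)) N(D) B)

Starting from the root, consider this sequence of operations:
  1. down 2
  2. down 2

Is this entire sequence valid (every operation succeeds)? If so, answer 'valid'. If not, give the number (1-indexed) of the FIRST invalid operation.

Answer: 2

Derivation:
Step 1 (down 2): focus=N path=2 depth=1 children=['D'] left=['L', 'X'] right=['B'] parent=A
Step 2 (down 2): INVALID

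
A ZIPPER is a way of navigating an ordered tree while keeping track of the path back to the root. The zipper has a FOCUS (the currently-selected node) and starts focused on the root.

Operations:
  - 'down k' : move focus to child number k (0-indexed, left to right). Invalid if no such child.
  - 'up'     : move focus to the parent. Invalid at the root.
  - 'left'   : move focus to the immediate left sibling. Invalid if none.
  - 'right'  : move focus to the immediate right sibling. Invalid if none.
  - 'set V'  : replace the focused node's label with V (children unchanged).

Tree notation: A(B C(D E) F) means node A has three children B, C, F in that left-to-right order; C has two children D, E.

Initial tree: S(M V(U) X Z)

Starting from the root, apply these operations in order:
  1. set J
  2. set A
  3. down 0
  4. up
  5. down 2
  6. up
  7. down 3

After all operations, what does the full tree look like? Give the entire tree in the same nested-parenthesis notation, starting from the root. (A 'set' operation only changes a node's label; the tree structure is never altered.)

Step 1 (set J): focus=J path=root depth=0 children=['M', 'V', 'X', 'Z'] (at root)
Step 2 (set A): focus=A path=root depth=0 children=['M', 'V', 'X', 'Z'] (at root)
Step 3 (down 0): focus=M path=0 depth=1 children=[] left=[] right=['V', 'X', 'Z'] parent=A
Step 4 (up): focus=A path=root depth=0 children=['M', 'V', 'X', 'Z'] (at root)
Step 5 (down 2): focus=X path=2 depth=1 children=[] left=['M', 'V'] right=['Z'] parent=A
Step 6 (up): focus=A path=root depth=0 children=['M', 'V', 'X', 'Z'] (at root)
Step 7 (down 3): focus=Z path=3 depth=1 children=[] left=['M', 'V', 'X'] right=[] parent=A

Answer: A(M V(U) X Z)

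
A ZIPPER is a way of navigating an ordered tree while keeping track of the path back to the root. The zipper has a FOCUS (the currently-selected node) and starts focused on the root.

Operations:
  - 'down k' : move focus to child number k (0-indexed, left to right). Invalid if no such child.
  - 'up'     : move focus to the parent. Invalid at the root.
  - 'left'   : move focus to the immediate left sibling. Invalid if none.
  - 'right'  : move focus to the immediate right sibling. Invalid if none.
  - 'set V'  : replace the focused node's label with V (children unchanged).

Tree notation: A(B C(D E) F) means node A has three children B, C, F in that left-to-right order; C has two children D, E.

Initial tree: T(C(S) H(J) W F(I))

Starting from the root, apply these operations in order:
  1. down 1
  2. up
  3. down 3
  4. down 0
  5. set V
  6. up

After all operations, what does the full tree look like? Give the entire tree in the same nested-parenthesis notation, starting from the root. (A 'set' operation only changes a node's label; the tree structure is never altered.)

Step 1 (down 1): focus=H path=1 depth=1 children=['J'] left=['C'] right=['W', 'F'] parent=T
Step 2 (up): focus=T path=root depth=0 children=['C', 'H', 'W', 'F'] (at root)
Step 3 (down 3): focus=F path=3 depth=1 children=['I'] left=['C', 'H', 'W'] right=[] parent=T
Step 4 (down 0): focus=I path=3/0 depth=2 children=[] left=[] right=[] parent=F
Step 5 (set V): focus=V path=3/0 depth=2 children=[] left=[] right=[] parent=F
Step 6 (up): focus=F path=3 depth=1 children=['V'] left=['C', 'H', 'W'] right=[] parent=T

Answer: T(C(S) H(J) W F(V))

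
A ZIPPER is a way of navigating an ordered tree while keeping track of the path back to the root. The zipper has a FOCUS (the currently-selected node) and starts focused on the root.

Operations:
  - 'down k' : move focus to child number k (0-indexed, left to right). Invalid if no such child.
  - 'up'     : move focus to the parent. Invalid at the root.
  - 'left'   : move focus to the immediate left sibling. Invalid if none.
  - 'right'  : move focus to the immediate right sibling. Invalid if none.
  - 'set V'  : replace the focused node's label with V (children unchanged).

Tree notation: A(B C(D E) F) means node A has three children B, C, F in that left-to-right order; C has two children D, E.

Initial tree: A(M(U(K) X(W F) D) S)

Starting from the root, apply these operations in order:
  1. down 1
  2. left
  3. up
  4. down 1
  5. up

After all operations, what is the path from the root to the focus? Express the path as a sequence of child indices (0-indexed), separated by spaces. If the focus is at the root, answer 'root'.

Step 1 (down 1): focus=S path=1 depth=1 children=[] left=['M'] right=[] parent=A
Step 2 (left): focus=M path=0 depth=1 children=['U', 'X', 'D'] left=[] right=['S'] parent=A
Step 3 (up): focus=A path=root depth=0 children=['M', 'S'] (at root)
Step 4 (down 1): focus=S path=1 depth=1 children=[] left=['M'] right=[] parent=A
Step 5 (up): focus=A path=root depth=0 children=['M', 'S'] (at root)

Answer: root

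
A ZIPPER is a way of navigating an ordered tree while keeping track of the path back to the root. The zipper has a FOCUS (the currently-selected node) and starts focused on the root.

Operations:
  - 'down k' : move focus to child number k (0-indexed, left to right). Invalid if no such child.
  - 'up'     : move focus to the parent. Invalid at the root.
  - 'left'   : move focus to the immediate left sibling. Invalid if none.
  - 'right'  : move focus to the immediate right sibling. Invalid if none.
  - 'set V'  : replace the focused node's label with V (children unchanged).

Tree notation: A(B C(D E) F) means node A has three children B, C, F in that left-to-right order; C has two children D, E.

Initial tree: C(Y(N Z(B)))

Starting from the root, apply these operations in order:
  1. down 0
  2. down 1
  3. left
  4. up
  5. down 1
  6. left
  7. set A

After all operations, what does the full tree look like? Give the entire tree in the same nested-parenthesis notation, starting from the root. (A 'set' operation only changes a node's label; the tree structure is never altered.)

Step 1 (down 0): focus=Y path=0 depth=1 children=['N', 'Z'] left=[] right=[] parent=C
Step 2 (down 1): focus=Z path=0/1 depth=2 children=['B'] left=['N'] right=[] parent=Y
Step 3 (left): focus=N path=0/0 depth=2 children=[] left=[] right=['Z'] parent=Y
Step 4 (up): focus=Y path=0 depth=1 children=['N', 'Z'] left=[] right=[] parent=C
Step 5 (down 1): focus=Z path=0/1 depth=2 children=['B'] left=['N'] right=[] parent=Y
Step 6 (left): focus=N path=0/0 depth=2 children=[] left=[] right=['Z'] parent=Y
Step 7 (set A): focus=A path=0/0 depth=2 children=[] left=[] right=['Z'] parent=Y

Answer: C(Y(A Z(B)))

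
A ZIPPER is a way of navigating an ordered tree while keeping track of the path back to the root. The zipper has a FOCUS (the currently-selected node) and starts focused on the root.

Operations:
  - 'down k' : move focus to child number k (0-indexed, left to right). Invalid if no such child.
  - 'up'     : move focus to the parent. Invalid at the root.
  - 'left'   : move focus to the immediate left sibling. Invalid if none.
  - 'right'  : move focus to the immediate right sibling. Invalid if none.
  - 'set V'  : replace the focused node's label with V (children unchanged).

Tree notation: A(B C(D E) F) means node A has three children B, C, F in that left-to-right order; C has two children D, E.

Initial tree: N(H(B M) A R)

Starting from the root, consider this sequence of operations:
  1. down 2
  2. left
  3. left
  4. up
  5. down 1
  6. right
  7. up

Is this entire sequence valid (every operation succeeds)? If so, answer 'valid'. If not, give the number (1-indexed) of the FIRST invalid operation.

Step 1 (down 2): focus=R path=2 depth=1 children=[] left=['H', 'A'] right=[] parent=N
Step 2 (left): focus=A path=1 depth=1 children=[] left=['H'] right=['R'] parent=N
Step 3 (left): focus=H path=0 depth=1 children=['B', 'M'] left=[] right=['A', 'R'] parent=N
Step 4 (up): focus=N path=root depth=0 children=['H', 'A', 'R'] (at root)
Step 5 (down 1): focus=A path=1 depth=1 children=[] left=['H'] right=['R'] parent=N
Step 6 (right): focus=R path=2 depth=1 children=[] left=['H', 'A'] right=[] parent=N
Step 7 (up): focus=N path=root depth=0 children=['H', 'A', 'R'] (at root)

Answer: valid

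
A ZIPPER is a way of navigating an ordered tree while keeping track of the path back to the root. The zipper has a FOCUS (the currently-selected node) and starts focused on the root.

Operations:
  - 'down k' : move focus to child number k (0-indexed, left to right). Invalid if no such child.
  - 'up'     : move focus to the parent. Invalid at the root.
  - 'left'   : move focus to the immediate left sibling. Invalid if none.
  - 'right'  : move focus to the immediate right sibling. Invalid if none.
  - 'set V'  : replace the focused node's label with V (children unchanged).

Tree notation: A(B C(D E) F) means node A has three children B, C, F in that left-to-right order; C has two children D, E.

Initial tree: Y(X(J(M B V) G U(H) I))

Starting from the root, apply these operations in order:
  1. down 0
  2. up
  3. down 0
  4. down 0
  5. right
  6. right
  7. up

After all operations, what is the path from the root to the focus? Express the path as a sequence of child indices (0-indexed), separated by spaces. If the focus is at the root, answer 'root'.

Answer: 0

Derivation:
Step 1 (down 0): focus=X path=0 depth=1 children=['J', 'G', 'U', 'I'] left=[] right=[] parent=Y
Step 2 (up): focus=Y path=root depth=0 children=['X'] (at root)
Step 3 (down 0): focus=X path=0 depth=1 children=['J', 'G', 'U', 'I'] left=[] right=[] parent=Y
Step 4 (down 0): focus=J path=0/0 depth=2 children=['M', 'B', 'V'] left=[] right=['G', 'U', 'I'] parent=X
Step 5 (right): focus=G path=0/1 depth=2 children=[] left=['J'] right=['U', 'I'] parent=X
Step 6 (right): focus=U path=0/2 depth=2 children=['H'] left=['J', 'G'] right=['I'] parent=X
Step 7 (up): focus=X path=0 depth=1 children=['J', 'G', 'U', 'I'] left=[] right=[] parent=Y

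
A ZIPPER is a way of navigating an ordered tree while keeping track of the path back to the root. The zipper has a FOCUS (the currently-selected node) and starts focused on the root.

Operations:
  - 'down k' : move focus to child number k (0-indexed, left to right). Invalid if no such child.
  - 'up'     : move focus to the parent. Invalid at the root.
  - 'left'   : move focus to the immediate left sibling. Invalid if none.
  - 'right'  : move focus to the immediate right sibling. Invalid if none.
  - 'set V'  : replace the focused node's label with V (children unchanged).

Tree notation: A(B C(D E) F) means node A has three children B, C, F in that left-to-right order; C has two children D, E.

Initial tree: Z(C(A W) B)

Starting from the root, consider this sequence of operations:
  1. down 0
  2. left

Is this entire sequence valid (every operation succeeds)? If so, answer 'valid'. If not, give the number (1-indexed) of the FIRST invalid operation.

Step 1 (down 0): focus=C path=0 depth=1 children=['A', 'W'] left=[] right=['B'] parent=Z
Step 2 (left): INVALID

Answer: 2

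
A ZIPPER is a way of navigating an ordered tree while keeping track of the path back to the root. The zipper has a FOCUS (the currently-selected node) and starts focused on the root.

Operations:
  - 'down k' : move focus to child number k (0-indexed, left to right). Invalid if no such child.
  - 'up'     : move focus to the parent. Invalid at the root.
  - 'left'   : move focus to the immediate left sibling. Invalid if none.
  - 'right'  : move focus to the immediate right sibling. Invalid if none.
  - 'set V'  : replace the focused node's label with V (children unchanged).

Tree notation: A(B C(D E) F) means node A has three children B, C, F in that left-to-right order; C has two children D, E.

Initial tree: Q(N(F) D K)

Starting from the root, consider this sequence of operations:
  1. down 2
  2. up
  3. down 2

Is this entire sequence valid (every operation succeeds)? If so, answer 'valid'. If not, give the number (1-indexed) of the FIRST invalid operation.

Step 1 (down 2): focus=K path=2 depth=1 children=[] left=['N', 'D'] right=[] parent=Q
Step 2 (up): focus=Q path=root depth=0 children=['N', 'D', 'K'] (at root)
Step 3 (down 2): focus=K path=2 depth=1 children=[] left=['N', 'D'] right=[] parent=Q

Answer: valid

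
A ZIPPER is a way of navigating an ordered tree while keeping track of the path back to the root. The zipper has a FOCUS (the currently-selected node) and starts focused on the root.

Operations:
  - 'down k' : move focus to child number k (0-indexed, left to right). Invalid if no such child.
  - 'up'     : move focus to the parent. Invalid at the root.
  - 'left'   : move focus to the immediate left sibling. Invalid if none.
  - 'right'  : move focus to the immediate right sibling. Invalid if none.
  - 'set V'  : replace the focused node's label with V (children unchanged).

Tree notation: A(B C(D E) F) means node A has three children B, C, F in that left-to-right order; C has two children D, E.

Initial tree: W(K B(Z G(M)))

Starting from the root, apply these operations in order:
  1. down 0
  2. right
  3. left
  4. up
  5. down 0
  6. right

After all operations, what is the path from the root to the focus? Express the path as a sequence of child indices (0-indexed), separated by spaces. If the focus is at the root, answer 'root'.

Answer: 1

Derivation:
Step 1 (down 0): focus=K path=0 depth=1 children=[] left=[] right=['B'] parent=W
Step 2 (right): focus=B path=1 depth=1 children=['Z', 'G'] left=['K'] right=[] parent=W
Step 3 (left): focus=K path=0 depth=1 children=[] left=[] right=['B'] parent=W
Step 4 (up): focus=W path=root depth=0 children=['K', 'B'] (at root)
Step 5 (down 0): focus=K path=0 depth=1 children=[] left=[] right=['B'] parent=W
Step 6 (right): focus=B path=1 depth=1 children=['Z', 'G'] left=['K'] right=[] parent=W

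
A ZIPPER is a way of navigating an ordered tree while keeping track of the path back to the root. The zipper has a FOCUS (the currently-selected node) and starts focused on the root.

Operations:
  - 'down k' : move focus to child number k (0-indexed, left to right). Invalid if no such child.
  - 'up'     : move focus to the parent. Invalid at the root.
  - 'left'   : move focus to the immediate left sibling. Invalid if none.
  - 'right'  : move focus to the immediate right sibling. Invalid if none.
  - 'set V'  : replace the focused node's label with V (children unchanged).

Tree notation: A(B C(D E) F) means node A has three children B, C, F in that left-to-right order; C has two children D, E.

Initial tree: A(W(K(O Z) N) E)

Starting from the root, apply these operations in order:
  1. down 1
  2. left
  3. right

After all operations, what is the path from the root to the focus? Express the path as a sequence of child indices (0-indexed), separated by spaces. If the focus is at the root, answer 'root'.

Step 1 (down 1): focus=E path=1 depth=1 children=[] left=['W'] right=[] parent=A
Step 2 (left): focus=W path=0 depth=1 children=['K', 'N'] left=[] right=['E'] parent=A
Step 3 (right): focus=E path=1 depth=1 children=[] left=['W'] right=[] parent=A

Answer: 1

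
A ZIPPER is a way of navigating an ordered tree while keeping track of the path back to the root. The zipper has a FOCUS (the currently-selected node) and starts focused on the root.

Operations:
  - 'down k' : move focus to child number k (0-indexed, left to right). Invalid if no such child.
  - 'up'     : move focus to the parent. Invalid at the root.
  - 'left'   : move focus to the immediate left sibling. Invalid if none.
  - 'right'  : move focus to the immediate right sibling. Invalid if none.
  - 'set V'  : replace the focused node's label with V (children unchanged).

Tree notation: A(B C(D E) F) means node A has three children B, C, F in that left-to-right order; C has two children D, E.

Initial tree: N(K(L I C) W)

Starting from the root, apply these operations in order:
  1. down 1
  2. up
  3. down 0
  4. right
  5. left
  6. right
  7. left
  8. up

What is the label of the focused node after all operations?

Answer: N

Derivation:
Step 1 (down 1): focus=W path=1 depth=1 children=[] left=['K'] right=[] parent=N
Step 2 (up): focus=N path=root depth=0 children=['K', 'W'] (at root)
Step 3 (down 0): focus=K path=0 depth=1 children=['L', 'I', 'C'] left=[] right=['W'] parent=N
Step 4 (right): focus=W path=1 depth=1 children=[] left=['K'] right=[] parent=N
Step 5 (left): focus=K path=0 depth=1 children=['L', 'I', 'C'] left=[] right=['W'] parent=N
Step 6 (right): focus=W path=1 depth=1 children=[] left=['K'] right=[] parent=N
Step 7 (left): focus=K path=0 depth=1 children=['L', 'I', 'C'] left=[] right=['W'] parent=N
Step 8 (up): focus=N path=root depth=0 children=['K', 'W'] (at root)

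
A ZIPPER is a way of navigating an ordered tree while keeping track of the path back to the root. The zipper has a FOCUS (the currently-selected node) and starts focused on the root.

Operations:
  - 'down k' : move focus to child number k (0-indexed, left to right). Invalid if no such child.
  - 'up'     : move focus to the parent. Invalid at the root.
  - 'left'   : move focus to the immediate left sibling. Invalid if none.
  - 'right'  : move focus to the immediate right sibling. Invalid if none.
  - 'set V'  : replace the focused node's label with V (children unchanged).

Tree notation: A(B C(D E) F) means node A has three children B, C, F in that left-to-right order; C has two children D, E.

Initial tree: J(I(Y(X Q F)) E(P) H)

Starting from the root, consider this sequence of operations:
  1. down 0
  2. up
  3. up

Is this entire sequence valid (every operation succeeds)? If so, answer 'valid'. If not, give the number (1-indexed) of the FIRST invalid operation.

Answer: 3

Derivation:
Step 1 (down 0): focus=I path=0 depth=1 children=['Y'] left=[] right=['E', 'H'] parent=J
Step 2 (up): focus=J path=root depth=0 children=['I', 'E', 'H'] (at root)
Step 3 (up): INVALID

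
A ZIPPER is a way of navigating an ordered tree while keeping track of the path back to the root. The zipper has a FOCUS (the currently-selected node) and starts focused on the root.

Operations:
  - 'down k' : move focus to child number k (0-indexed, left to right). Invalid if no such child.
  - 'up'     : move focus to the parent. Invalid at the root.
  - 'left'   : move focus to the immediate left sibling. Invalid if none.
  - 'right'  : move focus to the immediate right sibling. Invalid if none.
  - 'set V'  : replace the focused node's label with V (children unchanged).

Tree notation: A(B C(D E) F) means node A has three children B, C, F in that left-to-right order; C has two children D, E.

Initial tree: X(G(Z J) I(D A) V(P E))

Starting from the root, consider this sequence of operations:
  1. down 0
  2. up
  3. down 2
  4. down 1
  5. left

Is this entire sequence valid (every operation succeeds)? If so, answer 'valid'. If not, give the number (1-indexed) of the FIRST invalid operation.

Answer: valid

Derivation:
Step 1 (down 0): focus=G path=0 depth=1 children=['Z', 'J'] left=[] right=['I', 'V'] parent=X
Step 2 (up): focus=X path=root depth=0 children=['G', 'I', 'V'] (at root)
Step 3 (down 2): focus=V path=2 depth=1 children=['P', 'E'] left=['G', 'I'] right=[] parent=X
Step 4 (down 1): focus=E path=2/1 depth=2 children=[] left=['P'] right=[] parent=V
Step 5 (left): focus=P path=2/0 depth=2 children=[] left=[] right=['E'] parent=V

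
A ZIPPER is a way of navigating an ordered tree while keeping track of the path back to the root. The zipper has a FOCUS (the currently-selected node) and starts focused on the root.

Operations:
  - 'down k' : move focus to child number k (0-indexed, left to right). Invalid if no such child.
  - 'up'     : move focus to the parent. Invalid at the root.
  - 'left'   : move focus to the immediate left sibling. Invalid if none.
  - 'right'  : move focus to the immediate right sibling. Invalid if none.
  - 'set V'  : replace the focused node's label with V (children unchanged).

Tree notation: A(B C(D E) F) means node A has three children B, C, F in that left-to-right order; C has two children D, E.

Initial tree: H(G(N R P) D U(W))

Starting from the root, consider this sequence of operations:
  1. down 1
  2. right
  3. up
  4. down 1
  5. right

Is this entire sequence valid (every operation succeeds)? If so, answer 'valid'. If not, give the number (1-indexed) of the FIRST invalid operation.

Step 1 (down 1): focus=D path=1 depth=1 children=[] left=['G'] right=['U'] parent=H
Step 2 (right): focus=U path=2 depth=1 children=['W'] left=['G', 'D'] right=[] parent=H
Step 3 (up): focus=H path=root depth=0 children=['G', 'D', 'U'] (at root)
Step 4 (down 1): focus=D path=1 depth=1 children=[] left=['G'] right=['U'] parent=H
Step 5 (right): focus=U path=2 depth=1 children=['W'] left=['G', 'D'] right=[] parent=H

Answer: valid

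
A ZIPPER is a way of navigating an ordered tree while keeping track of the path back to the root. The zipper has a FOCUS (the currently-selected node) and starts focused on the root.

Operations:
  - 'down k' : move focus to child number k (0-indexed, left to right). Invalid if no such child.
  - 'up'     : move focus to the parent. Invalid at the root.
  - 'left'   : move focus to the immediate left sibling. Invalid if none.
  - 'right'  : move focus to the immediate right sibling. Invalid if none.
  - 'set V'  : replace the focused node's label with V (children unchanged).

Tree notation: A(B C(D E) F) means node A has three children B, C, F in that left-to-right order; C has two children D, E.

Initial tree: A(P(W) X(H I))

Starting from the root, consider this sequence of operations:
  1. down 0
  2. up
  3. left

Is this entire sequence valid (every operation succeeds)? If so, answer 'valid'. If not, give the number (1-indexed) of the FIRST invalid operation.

Step 1 (down 0): focus=P path=0 depth=1 children=['W'] left=[] right=['X'] parent=A
Step 2 (up): focus=A path=root depth=0 children=['P', 'X'] (at root)
Step 3 (left): INVALID

Answer: 3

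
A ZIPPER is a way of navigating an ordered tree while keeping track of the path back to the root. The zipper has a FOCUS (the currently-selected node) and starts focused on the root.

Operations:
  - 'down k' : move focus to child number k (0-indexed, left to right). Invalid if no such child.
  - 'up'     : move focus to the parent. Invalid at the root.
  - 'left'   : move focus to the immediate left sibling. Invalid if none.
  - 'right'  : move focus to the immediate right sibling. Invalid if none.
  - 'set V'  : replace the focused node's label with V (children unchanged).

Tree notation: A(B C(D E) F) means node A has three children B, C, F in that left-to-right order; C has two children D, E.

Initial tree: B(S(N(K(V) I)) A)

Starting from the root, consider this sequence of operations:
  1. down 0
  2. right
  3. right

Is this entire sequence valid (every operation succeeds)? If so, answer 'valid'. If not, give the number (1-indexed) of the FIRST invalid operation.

Step 1 (down 0): focus=S path=0 depth=1 children=['N'] left=[] right=['A'] parent=B
Step 2 (right): focus=A path=1 depth=1 children=[] left=['S'] right=[] parent=B
Step 3 (right): INVALID

Answer: 3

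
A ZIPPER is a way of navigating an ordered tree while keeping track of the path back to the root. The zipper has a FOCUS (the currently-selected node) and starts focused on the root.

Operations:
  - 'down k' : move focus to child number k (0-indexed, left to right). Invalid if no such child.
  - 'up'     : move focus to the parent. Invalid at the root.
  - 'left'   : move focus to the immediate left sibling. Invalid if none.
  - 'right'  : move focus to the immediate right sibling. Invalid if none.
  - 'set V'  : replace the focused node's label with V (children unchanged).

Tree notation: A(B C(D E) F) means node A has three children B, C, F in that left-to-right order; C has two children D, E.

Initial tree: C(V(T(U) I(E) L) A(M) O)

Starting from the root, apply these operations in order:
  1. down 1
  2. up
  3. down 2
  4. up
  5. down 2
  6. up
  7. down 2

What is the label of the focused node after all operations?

Step 1 (down 1): focus=A path=1 depth=1 children=['M'] left=['V'] right=['O'] parent=C
Step 2 (up): focus=C path=root depth=0 children=['V', 'A', 'O'] (at root)
Step 3 (down 2): focus=O path=2 depth=1 children=[] left=['V', 'A'] right=[] parent=C
Step 4 (up): focus=C path=root depth=0 children=['V', 'A', 'O'] (at root)
Step 5 (down 2): focus=O path=2 depth=1 children=[] left=['V', 'A'] right=[] parent=C
Step 6 (up): focus=C path=root depth=0 children=['V', 'A', 'O'] (at root)
Step 7 (down 2): focus=O path=2 depth=1 children=[] left=['V', 'A'] right=[] parent=C

Answer: O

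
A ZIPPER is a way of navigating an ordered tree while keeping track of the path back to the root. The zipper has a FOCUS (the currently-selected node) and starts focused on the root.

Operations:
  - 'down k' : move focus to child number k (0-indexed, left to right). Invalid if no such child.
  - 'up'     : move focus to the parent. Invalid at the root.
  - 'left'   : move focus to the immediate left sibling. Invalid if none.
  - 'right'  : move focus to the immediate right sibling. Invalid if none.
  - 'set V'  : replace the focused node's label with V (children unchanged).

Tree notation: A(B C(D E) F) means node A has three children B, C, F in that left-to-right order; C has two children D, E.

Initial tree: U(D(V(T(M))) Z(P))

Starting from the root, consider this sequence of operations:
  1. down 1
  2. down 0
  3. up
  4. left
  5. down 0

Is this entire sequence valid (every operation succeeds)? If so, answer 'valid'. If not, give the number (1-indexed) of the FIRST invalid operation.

Step 1 (down 1): focus=Z path=1 depth=1 children=['P'] left=['D'] right=[] parent=U
Step 2 (down 0): focus=P path=1/0 depth=2 children=[] left=[] right=[] parent=Z
Step 3 (up): focus=Z path=1 depth=1 children=['P'] left=['D'] right=[] parent=U
Step 4 (left): focus=D path=0 depth=1 children=['V'] left=[] right=['Z'] parent=U
Step 5 (down 0): focus=V path=0/0 depth=2 children=['T'] left=[] right=[] parent=D

Answer: valid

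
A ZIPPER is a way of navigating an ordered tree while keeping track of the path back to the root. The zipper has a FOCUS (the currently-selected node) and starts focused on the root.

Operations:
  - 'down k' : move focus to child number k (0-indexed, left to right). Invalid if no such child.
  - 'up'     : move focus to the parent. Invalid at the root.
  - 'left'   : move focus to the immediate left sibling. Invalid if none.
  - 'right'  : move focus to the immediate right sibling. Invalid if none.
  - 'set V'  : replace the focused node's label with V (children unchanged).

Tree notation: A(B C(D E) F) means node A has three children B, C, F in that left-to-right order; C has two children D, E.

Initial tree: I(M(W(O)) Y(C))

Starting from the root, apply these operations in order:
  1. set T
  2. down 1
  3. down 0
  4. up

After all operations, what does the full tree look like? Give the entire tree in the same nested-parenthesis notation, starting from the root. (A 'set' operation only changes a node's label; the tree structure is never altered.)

Step 1 (set T): focus=T path=root depth=0 children=['M', 'Y'] (at root)
Step 2 (down 1): focus=Y path=1 depth=1 children=['C'] left=['M'] right=[] parent=T
Step 3 (down 0): focus=C path=1/0 depth=2 children=[] left=[] right=[] parent=Y
Step 4 (up): focus=Y path=1 depth=1 children=['C'] left=['M'] right=[] parent=T

Answer: T(M(W(O)) Y(C))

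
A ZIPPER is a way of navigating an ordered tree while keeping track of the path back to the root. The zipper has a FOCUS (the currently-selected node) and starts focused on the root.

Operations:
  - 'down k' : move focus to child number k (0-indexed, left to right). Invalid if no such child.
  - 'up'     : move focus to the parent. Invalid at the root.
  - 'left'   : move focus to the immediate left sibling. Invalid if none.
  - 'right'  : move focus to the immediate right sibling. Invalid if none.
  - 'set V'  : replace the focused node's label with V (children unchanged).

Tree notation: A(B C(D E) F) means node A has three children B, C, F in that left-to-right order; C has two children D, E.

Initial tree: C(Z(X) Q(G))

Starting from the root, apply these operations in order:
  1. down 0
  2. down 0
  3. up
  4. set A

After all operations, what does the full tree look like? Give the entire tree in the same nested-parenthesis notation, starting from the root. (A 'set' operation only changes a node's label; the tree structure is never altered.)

Step 1 (down 0): focus=Z path=0 depth=1 children=['X'] left=[] right=['Q'] parent=C
Step 2 (down 0): focus=X path=0/0 depth=2 children=[] left=[] right=[] parent=Z
Step 3 (up): focus=Z path=0 depth=1 children=['X'] left=[] right=['Q'] parent=C
Step 4 (set A): focus=A path=0 depth=1 children=['X'] left=[] right=['Q'] parent=C

Answer: C(A(X) Q(G))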